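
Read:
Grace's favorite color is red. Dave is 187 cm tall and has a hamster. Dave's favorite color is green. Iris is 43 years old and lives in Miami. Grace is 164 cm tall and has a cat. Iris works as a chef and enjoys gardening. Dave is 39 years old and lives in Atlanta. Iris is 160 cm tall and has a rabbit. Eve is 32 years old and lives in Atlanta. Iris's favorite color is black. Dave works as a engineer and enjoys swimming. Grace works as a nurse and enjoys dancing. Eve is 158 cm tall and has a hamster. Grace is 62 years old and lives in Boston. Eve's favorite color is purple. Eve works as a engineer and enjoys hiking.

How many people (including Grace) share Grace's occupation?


Grace is a nurse. Count = 1

1


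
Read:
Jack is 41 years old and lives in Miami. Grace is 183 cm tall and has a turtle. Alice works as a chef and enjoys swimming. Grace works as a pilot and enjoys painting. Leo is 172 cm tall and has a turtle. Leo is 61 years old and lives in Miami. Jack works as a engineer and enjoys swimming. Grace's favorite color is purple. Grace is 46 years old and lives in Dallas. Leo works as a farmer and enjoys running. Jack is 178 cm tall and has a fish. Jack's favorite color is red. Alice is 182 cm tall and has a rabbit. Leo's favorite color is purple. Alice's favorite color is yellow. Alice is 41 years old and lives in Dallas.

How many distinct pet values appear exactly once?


Unique pet values: 2

2


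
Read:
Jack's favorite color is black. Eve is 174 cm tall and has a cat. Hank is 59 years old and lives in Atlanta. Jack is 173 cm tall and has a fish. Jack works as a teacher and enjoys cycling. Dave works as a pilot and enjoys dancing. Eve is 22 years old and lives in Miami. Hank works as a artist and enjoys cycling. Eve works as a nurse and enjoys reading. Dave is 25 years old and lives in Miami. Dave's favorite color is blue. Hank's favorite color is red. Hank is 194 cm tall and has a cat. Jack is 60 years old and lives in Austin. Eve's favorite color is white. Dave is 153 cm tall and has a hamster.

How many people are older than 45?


Filter: 2

2


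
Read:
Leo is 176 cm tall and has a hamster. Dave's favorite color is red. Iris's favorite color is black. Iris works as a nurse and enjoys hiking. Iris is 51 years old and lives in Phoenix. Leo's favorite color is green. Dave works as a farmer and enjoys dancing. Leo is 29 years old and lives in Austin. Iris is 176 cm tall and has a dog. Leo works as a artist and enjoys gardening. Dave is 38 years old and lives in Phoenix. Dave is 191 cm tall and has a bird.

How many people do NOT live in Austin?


Not in Austin: 2

2


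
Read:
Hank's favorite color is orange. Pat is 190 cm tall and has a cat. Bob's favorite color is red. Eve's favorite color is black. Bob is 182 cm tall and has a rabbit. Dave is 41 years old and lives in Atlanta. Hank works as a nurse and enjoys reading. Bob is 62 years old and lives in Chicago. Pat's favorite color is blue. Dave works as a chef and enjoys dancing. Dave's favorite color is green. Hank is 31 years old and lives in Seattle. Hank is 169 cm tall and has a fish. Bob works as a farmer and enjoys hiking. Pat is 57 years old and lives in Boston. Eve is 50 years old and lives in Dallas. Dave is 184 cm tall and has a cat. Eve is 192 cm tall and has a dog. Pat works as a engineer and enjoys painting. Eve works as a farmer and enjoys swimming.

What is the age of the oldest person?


Oldest: Bob at 62

62


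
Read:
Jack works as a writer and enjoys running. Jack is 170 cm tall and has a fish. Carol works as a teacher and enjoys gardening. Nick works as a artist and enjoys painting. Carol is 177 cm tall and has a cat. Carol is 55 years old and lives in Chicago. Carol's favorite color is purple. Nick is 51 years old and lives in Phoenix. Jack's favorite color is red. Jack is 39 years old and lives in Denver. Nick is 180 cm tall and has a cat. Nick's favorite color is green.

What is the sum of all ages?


51+39+55 = 145

145


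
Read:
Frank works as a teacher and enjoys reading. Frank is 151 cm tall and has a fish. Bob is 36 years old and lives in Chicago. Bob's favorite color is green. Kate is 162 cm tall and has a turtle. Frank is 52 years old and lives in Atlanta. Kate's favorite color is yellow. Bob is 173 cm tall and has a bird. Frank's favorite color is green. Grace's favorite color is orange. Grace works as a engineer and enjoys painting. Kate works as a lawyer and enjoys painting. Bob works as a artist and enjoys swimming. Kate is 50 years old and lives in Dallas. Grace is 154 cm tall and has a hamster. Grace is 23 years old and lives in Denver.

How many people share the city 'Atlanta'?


Count: 1

1


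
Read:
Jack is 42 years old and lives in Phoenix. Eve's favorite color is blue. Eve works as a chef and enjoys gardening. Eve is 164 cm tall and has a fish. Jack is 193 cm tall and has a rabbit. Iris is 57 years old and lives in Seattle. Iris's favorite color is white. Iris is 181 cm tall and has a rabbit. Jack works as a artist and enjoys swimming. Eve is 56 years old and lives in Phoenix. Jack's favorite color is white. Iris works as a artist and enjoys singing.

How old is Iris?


Iris is 57 years old

57


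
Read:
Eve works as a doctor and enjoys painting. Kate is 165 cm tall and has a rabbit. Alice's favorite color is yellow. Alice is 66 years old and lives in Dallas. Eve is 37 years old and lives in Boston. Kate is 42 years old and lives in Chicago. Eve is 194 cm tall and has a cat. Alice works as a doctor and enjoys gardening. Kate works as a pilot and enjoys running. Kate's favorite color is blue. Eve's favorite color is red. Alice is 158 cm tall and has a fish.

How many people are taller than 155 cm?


Taller than 155: 3

3


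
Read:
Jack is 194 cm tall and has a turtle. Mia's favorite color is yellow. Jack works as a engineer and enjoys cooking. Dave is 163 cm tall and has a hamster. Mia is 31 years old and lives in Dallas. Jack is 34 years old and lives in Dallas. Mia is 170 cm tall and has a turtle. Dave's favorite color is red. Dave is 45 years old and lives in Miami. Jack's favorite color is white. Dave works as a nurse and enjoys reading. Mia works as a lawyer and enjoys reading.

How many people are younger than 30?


Filter: 0

0


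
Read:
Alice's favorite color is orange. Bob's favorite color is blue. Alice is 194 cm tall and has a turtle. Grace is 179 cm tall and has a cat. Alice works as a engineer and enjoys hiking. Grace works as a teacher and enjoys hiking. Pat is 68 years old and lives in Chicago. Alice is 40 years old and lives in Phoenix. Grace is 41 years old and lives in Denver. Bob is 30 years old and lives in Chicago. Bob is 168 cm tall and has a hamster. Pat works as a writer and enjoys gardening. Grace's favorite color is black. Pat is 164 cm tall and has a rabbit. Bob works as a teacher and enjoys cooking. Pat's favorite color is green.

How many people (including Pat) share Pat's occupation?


Pat is a writer. Count = 1

1


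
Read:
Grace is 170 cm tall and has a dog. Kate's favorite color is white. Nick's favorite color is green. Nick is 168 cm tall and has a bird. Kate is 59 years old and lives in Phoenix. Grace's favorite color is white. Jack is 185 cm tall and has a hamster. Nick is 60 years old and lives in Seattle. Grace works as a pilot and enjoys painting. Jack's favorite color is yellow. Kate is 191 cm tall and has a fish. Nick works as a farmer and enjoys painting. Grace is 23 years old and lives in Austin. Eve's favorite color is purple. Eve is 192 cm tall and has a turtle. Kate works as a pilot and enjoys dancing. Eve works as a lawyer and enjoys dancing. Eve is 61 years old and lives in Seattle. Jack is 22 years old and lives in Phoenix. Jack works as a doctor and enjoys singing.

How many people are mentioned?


People: Kate, Grace, Nick, Eve, Jack. Count = 5

5


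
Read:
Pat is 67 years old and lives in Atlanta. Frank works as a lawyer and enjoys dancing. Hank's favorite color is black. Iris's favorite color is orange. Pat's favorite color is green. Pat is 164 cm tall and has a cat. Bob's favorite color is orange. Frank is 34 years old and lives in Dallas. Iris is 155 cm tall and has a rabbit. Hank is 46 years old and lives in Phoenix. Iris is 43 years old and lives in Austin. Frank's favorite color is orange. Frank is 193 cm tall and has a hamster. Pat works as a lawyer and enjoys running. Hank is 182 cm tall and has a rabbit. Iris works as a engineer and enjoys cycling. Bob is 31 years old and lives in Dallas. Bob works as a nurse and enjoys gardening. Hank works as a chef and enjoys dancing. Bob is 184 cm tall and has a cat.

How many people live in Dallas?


Count in Dallas: 2

2


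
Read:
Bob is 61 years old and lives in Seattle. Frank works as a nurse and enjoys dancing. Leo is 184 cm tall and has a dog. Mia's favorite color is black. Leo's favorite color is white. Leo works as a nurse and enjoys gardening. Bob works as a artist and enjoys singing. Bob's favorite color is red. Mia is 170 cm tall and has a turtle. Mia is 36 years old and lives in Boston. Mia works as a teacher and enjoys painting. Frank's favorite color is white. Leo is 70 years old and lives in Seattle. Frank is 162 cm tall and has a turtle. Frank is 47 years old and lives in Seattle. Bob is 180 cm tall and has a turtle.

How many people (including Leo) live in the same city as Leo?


Leo lives in Seattle. Count = 3

3


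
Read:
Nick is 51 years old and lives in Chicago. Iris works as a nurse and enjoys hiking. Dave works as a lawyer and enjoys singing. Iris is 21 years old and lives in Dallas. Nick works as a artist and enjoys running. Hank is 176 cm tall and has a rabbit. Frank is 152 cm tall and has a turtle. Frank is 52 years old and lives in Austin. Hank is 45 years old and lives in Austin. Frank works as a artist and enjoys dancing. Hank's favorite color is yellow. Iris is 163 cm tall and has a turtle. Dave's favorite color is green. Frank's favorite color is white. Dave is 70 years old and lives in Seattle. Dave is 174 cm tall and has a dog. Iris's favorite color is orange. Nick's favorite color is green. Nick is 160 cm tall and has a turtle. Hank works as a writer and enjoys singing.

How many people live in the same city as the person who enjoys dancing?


Person with hobby dancing is Frank, city Austin. Count = 2

2


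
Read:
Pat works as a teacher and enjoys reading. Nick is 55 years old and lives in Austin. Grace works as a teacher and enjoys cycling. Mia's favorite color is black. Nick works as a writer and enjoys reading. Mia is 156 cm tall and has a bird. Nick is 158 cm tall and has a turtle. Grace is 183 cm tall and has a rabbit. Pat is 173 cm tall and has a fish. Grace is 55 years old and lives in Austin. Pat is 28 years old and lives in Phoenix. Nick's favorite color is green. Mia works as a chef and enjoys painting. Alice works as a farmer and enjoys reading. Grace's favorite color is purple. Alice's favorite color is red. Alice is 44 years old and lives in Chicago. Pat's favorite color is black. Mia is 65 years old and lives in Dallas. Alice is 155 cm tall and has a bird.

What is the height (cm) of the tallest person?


Tallest: Grace at 183 cm

183


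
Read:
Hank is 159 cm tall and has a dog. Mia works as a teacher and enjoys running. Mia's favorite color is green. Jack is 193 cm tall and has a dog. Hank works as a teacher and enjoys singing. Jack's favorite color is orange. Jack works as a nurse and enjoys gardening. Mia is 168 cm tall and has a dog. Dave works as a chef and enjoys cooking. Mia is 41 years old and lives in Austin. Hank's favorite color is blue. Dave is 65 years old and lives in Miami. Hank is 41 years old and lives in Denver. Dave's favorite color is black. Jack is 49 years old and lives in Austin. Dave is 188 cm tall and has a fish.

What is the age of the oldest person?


Oldest: Dave at 65

65


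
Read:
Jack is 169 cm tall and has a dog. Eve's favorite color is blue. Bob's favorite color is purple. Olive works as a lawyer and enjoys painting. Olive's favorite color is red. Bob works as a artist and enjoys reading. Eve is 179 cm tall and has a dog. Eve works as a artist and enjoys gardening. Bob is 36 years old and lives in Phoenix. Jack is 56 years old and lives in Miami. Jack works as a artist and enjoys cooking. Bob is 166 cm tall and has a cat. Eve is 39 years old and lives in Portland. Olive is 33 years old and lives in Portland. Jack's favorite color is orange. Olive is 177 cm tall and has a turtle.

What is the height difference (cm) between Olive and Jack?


|177 - 169| = 8

8


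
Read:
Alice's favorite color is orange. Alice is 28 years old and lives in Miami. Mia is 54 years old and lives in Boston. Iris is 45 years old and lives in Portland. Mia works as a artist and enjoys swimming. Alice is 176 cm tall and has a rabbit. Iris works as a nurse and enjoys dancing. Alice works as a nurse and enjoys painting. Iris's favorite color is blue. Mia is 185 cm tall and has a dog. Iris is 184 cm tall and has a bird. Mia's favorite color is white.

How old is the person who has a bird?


Person with bird is Iris, age 45

45


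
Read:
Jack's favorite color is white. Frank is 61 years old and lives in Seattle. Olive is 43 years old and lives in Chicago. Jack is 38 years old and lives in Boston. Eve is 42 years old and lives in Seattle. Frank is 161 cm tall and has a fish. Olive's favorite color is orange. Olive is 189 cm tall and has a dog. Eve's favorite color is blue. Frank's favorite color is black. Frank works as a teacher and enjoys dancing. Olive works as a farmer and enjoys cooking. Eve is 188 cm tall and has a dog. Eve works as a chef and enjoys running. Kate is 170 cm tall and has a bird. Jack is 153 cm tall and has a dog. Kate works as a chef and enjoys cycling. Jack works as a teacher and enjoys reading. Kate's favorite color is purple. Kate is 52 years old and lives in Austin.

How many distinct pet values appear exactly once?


Unique pet values: 2

2


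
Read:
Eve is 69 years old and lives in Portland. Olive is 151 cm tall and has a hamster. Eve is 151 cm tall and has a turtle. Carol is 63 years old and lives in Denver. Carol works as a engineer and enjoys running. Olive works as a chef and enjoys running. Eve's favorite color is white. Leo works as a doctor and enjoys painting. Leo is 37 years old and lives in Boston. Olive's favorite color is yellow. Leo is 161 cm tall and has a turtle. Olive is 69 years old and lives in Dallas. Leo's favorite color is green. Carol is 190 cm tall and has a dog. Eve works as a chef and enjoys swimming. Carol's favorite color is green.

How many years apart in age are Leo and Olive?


37 vs 69, diff = 32

32


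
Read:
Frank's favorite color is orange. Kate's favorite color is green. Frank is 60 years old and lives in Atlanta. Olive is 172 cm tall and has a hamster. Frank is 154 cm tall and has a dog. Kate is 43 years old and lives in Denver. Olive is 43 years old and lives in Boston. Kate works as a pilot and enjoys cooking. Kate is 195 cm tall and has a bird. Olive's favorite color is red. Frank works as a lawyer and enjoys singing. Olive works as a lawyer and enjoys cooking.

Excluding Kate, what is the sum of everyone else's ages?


Sum (excluding Kate): 103

103


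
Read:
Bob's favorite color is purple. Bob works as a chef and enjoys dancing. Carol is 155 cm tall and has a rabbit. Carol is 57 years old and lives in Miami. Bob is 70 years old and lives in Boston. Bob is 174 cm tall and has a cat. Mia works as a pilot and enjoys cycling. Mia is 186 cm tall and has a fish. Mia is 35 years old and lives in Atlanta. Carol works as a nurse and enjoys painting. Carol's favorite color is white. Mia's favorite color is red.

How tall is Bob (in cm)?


Bob is 174 cm tall

174


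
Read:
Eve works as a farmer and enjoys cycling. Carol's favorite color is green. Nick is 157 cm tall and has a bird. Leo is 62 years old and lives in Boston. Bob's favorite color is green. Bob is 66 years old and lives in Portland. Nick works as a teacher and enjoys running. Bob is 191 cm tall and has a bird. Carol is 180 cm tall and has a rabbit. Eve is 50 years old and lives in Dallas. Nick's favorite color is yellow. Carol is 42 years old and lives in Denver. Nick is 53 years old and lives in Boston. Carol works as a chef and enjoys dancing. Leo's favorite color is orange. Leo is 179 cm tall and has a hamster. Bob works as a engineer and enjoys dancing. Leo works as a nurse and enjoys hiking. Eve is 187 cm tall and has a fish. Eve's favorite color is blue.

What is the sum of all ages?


50+53+66+42+62 = 273

273


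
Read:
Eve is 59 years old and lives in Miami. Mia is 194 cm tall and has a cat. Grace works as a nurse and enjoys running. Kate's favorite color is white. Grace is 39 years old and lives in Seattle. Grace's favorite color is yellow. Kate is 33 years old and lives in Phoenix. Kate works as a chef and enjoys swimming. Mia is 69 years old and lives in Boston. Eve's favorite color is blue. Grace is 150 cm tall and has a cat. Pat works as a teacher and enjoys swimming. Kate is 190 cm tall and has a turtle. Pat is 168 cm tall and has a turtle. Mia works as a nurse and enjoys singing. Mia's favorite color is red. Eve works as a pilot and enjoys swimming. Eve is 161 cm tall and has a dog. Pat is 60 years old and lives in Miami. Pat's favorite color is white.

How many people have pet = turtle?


Count: 2

2


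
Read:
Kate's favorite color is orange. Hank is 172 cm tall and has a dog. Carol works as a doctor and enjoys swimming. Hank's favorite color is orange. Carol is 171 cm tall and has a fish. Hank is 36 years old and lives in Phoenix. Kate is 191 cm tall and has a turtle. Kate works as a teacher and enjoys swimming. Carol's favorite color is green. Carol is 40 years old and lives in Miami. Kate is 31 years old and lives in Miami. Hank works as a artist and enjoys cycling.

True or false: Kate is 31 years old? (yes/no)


Kate is actually 31. yes

yes


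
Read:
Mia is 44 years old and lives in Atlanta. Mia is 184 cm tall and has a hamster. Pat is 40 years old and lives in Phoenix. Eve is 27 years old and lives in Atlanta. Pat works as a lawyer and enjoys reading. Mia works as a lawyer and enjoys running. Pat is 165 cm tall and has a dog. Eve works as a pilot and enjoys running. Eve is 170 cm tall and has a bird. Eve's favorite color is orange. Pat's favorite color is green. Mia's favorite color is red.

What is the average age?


Sum=111, n=3, avg=37

37


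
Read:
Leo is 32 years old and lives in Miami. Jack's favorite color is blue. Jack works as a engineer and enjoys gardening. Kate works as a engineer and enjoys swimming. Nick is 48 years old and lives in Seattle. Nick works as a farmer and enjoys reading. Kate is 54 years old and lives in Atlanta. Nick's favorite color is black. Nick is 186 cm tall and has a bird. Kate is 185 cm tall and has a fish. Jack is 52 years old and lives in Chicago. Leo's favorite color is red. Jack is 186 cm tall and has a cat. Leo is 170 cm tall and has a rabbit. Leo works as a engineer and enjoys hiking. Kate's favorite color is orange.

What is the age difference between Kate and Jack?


|54 - 52| = 2

2


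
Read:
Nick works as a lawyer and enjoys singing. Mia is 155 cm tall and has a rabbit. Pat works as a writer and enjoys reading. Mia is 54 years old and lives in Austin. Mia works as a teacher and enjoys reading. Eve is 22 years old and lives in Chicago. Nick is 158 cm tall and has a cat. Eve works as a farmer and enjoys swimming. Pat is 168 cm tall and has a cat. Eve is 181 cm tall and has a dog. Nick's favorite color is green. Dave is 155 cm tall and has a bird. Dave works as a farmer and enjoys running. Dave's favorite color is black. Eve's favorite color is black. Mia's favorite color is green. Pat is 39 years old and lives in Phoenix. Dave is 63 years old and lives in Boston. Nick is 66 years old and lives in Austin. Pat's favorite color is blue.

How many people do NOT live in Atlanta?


Not in Atlanta: 5

5


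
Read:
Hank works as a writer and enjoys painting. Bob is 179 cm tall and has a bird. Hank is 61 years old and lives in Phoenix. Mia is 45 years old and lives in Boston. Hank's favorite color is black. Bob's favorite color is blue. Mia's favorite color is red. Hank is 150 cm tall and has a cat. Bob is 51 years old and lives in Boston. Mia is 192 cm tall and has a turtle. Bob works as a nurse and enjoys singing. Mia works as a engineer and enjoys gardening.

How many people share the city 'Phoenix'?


Count: 1

1


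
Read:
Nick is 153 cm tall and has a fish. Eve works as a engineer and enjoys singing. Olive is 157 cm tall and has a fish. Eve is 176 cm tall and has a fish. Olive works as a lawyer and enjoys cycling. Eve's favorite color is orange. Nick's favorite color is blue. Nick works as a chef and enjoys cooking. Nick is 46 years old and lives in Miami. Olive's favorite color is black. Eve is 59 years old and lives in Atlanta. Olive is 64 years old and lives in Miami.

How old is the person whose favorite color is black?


Person with favorite color=black is Olive, age 64

64


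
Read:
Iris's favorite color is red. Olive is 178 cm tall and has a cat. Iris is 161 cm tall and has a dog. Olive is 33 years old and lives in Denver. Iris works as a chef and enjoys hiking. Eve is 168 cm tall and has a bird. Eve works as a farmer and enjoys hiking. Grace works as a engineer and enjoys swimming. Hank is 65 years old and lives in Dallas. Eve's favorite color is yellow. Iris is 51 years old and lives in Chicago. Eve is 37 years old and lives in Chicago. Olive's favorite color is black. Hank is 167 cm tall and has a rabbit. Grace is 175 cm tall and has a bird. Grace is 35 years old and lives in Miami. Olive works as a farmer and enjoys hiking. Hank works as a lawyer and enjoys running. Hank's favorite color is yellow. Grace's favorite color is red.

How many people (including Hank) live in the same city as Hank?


Hank lives in Dallas. Count = 1

1


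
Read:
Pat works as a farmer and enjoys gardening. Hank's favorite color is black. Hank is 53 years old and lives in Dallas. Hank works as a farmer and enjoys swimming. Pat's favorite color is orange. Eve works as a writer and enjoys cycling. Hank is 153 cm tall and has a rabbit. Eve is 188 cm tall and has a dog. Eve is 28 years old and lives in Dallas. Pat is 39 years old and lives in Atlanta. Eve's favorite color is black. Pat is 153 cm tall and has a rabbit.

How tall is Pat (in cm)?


Pat is 153 cm tall

153


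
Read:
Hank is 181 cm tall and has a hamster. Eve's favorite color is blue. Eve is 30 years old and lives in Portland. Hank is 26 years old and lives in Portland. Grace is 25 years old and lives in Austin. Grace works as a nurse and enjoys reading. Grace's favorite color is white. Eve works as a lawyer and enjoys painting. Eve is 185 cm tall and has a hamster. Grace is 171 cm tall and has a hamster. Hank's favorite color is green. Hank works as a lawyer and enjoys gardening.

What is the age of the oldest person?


Oldest: Eve at 30

30


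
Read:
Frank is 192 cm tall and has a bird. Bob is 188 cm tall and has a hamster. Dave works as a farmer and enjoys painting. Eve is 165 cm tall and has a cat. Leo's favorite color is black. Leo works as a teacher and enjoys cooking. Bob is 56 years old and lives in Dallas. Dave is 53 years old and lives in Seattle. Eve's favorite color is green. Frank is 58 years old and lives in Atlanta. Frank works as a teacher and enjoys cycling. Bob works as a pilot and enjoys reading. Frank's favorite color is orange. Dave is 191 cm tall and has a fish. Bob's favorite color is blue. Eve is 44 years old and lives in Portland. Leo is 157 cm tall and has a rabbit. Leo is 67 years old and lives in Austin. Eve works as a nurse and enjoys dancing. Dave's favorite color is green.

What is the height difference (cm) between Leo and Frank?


|157 - 192| = 35

35


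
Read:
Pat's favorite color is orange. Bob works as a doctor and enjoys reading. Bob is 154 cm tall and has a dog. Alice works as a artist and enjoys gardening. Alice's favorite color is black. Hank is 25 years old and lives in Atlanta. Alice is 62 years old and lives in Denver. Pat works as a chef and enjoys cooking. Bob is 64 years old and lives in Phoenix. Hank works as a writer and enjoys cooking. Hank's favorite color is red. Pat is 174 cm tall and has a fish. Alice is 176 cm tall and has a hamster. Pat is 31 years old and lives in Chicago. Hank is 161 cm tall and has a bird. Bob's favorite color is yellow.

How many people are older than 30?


Filter: 3

3


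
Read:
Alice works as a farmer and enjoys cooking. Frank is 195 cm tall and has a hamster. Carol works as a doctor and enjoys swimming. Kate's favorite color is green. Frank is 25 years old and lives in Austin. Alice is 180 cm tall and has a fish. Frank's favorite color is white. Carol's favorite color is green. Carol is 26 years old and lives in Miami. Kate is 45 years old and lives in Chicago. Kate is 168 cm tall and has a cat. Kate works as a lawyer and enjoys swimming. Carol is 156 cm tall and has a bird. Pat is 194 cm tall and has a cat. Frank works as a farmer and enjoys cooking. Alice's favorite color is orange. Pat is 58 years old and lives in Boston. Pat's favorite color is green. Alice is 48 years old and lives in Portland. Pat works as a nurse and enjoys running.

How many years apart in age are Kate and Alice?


45 vs 48, diff = 3

3


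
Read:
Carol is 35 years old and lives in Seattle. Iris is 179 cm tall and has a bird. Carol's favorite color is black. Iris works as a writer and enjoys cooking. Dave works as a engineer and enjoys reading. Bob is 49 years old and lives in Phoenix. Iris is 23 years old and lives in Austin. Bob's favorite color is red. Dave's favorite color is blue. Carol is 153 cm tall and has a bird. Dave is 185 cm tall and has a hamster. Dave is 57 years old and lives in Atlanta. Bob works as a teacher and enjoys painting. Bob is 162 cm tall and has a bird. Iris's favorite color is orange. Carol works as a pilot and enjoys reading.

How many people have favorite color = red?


Count: 1

1


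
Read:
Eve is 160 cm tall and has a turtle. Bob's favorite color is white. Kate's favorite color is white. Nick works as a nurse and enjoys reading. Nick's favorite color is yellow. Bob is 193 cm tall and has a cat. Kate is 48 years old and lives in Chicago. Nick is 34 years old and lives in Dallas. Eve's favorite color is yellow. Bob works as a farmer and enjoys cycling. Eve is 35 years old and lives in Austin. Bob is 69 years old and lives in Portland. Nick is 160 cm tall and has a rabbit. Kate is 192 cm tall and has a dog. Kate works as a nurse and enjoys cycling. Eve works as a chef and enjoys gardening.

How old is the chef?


The chef is Eve, age 35

35


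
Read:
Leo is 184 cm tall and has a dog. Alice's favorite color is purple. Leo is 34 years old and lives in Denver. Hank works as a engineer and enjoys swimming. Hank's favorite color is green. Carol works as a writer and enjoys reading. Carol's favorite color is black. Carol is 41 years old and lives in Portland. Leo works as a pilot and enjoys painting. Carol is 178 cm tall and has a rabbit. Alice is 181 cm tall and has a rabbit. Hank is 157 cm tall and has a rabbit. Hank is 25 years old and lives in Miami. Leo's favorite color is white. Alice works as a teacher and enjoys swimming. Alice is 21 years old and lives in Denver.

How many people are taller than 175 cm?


Taller than 175: 3

3


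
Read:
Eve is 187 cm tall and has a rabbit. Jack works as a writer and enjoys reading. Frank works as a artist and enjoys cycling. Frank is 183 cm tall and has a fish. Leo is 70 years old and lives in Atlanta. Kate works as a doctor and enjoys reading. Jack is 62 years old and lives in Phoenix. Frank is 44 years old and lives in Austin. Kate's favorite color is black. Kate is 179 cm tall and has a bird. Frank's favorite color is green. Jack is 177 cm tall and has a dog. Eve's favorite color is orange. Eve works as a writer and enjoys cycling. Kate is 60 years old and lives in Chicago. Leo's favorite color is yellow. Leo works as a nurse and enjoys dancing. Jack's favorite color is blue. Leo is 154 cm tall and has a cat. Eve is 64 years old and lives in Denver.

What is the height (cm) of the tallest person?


Tallest: Eve at 187 cm

187


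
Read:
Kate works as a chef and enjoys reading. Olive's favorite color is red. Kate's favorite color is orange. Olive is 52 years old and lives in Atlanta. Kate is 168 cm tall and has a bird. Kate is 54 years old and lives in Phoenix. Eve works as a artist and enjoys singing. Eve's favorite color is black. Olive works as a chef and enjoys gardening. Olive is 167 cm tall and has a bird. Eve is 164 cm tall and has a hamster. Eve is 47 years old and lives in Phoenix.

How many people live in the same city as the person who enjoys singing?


Person with hobby singing is Eve, city Phoenix. Count = 2

2


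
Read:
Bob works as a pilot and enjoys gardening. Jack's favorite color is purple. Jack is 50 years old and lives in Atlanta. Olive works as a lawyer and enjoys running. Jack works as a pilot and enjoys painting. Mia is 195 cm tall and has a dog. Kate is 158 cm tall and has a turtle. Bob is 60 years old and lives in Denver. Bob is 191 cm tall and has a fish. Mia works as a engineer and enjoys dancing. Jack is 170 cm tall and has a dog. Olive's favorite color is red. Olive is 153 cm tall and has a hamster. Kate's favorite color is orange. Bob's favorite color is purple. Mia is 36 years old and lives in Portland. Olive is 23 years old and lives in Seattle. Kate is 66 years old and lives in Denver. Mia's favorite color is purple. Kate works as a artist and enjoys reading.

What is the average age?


Sum=235, n=5, avg=47

47


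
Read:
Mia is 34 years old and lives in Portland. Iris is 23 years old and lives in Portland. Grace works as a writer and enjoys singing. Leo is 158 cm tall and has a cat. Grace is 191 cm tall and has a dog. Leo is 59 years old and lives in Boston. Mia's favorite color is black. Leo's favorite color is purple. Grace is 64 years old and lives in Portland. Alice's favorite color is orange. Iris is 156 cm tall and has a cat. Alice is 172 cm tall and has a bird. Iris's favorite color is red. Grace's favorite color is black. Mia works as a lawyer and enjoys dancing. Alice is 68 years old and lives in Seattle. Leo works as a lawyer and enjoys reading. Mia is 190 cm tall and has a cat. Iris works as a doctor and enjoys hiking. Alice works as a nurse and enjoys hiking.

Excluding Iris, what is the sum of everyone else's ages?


Sum (excluding Iris): 225

225


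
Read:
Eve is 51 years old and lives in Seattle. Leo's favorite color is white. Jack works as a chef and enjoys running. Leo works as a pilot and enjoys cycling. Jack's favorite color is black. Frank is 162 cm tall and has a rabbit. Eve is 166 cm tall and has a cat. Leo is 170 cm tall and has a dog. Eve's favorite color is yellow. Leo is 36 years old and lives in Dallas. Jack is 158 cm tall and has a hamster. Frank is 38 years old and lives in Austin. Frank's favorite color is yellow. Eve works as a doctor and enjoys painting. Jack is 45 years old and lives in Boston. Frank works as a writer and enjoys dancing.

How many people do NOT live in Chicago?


Not in Chicago: 4

4


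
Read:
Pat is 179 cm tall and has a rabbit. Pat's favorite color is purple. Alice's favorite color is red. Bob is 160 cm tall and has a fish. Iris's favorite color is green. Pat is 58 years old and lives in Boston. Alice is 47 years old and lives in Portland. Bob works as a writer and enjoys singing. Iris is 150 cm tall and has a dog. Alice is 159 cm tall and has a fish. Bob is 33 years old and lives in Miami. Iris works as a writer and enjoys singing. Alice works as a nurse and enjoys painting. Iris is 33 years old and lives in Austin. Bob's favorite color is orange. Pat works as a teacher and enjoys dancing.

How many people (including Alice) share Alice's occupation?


Alice is a nurse. Count = 1

1


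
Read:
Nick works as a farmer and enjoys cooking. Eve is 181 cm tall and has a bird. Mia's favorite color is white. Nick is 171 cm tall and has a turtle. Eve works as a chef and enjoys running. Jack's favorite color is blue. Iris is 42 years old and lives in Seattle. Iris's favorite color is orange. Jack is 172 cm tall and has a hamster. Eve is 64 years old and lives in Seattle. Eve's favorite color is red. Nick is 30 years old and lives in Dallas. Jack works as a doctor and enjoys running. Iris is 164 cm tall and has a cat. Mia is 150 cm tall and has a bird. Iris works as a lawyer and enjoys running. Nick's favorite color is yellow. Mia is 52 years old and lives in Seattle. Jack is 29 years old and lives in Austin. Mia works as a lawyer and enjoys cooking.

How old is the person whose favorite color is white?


Person with favorite color=white is Mia, age 52

52


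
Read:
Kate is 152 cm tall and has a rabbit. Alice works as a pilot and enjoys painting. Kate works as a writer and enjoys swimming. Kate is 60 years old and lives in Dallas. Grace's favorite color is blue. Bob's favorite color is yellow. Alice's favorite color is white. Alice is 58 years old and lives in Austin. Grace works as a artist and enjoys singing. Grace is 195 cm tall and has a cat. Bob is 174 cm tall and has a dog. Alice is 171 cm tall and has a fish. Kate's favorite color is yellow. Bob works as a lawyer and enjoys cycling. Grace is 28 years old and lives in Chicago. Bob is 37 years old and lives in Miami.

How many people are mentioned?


People: Bob, Grace, Alice, Kate. Count = 4

4


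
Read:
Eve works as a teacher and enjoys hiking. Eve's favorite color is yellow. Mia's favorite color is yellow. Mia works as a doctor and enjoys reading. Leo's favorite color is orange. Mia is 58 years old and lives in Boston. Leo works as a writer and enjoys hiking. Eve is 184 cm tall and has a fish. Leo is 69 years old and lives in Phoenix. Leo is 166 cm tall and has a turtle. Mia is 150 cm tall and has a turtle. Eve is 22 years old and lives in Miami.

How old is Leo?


Leo is 69 years old

69


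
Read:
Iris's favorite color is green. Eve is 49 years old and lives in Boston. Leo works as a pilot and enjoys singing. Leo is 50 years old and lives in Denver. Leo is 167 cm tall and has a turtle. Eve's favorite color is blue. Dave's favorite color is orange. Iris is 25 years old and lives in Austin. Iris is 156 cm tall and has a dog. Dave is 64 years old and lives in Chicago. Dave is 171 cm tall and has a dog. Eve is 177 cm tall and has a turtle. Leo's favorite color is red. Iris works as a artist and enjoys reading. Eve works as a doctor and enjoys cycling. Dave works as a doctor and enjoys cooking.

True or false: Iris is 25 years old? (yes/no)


Iris is actually 25. yes

yes


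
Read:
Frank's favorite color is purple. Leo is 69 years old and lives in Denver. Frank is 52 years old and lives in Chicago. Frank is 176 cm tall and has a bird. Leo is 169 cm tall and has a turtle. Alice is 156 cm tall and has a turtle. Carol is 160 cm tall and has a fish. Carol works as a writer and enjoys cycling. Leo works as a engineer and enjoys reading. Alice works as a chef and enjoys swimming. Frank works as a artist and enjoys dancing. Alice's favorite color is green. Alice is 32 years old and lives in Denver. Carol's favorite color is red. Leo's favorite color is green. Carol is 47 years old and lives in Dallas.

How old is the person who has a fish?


Person with fish is Carol, age 47

47


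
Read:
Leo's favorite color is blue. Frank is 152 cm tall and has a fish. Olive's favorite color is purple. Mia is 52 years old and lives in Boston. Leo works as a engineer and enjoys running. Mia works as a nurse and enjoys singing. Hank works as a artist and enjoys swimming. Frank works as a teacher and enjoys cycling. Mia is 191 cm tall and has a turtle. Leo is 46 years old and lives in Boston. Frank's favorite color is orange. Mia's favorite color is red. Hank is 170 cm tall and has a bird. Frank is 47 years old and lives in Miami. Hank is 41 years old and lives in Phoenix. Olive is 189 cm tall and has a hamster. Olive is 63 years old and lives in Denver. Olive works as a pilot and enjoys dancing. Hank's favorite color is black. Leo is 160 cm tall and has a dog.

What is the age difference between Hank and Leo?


|41 - 46| = 5

5


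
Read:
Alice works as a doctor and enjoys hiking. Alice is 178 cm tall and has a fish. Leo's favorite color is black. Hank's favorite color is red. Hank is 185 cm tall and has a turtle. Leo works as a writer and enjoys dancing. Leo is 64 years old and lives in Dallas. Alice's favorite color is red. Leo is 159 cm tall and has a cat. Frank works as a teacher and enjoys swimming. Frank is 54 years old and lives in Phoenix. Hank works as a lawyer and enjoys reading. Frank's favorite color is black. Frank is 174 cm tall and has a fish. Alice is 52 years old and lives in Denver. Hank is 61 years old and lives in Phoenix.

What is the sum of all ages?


54+64+61+52 = 231

231


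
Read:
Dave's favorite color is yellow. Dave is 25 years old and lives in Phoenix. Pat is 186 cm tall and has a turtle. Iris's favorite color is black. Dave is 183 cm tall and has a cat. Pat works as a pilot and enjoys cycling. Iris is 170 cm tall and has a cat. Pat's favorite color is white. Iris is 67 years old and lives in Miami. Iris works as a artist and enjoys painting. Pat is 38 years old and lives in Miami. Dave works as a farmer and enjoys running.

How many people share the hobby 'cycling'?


Count: 1

1


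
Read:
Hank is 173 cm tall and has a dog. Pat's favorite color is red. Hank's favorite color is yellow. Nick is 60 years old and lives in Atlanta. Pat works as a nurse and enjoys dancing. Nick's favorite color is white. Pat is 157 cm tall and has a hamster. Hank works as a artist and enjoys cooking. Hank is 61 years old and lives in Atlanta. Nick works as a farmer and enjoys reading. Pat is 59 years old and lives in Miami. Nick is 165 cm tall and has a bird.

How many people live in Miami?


Count in Miami: 1

1


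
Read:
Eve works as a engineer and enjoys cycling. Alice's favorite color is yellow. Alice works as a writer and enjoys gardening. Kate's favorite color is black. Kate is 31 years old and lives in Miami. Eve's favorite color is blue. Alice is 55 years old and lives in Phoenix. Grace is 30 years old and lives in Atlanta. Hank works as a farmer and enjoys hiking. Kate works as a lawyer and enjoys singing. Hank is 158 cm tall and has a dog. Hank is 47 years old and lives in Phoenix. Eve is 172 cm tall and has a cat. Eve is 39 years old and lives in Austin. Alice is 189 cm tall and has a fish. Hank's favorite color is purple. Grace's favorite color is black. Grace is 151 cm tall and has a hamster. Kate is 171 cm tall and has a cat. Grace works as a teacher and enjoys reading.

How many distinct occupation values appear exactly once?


Unique occupation values: 5

5


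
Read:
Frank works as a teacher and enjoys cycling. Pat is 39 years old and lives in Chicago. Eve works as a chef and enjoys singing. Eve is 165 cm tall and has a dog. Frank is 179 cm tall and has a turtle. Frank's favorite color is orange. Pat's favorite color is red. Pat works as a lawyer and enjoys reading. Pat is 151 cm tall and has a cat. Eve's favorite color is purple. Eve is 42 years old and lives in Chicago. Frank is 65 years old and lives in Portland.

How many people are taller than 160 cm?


Taller than 160: 2

2


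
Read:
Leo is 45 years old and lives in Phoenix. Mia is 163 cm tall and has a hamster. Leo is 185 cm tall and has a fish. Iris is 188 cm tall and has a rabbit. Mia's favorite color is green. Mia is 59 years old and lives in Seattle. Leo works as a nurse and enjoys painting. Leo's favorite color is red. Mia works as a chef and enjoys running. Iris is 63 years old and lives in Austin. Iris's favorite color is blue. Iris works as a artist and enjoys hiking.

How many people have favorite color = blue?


Count: 1

1


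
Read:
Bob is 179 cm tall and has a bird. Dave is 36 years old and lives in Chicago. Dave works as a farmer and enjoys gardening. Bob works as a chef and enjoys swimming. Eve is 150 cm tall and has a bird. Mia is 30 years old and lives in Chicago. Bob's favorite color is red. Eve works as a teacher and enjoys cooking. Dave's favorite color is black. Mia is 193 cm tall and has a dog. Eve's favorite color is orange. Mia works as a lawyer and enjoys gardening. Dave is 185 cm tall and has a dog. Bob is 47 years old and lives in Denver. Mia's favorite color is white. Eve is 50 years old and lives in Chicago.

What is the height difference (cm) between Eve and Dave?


|150 - 185| = 35

35
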